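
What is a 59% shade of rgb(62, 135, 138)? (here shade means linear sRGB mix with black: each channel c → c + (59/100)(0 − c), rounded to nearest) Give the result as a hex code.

#193739

Lerp each channel 59% toward 0:
  R: 62 − 36.58 = 25.42 → 25
  G: 135 + 0.59×(0−135) = 135 − 79.65 = 55.35 → 55
  B: 138 − 81.42 = 56.58 → 57
rgb(25, 55, 57) = #193739.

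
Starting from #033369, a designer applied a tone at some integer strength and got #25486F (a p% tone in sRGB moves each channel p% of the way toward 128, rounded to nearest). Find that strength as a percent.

27%

#033369 is rgb(3, 51, 105); #25486F is rgb(37, 72, 111).
On the R channel (widest range): 37 ≈ 3 + (p/100)(128 − 3), so p ≈ 100×(37 − 3)/(128 − 3) = 3400/125 = 27.20.
p = 27 reproduces all three channels after rounding.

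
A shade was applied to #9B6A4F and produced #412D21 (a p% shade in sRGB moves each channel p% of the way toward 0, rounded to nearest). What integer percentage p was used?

#9B6A4F is rgb(155, 106, 79); #412D21 is rgb(65, 45, 33).
On the R channel (widest range): 65 ≈ 155 + (p/100)(0 − 155), so p ≈ 100×(65 − 155)/(0 − 155) = -9000/-155 = 58.06.
p = 58 reproduces all three channels after rounding.

58%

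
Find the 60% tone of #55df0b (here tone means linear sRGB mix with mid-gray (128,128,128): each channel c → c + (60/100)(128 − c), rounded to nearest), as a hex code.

#6fa651

#55df0b is rgb(85, 223, 11).
A 60% tone moves each channel 60% toward 128:
  R: 85 + 0.6×(128−85) = 85 + 25.8 = 110.8 → 111
  G: 223 − 57 = 166 → 166
  B: 11 + 0.6×(128−11) = 11 + 70.2 = 81.2 → 81
rgb(111, 166, 81) = #6fa651.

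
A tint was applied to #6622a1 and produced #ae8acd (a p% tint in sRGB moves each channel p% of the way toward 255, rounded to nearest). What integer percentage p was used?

#6622a1 is rgb(102, 34, 161); #ae8acd is rgb(174, 138, 205).
On the G channel (widest range): 138 ≈ 34 + (p/100)(255 − 34), so p ≈ 100×(138 − 34)/(255 − 34) = 10400/221 = 47.06.
p = 47 reproduces all three channels after rounding.

47%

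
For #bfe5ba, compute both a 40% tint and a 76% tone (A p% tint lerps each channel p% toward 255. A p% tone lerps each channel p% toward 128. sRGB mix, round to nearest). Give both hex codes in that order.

#d9efd6, #8f988e

#bfe5ba is rgb(191, 229, 186).
40% tint:
  R: 191 + 0.4×(255−191) = 191 + 25.6 = 216.6 → 217
  G: 229 + 0.4×(255−229) = 229 + 10.4 = 239.4 → 239
  B: 186 + 0.4×(255−186) = 186 + 27.6 = 213.6 → 214
  → #d9efd6
76% tone:
  R: 191 + 0.76×(128−191) = 191 − 47.88 = 143.12 → 143
  G: 229 − 76.76 = 152.24 → 152
  B: 186 + 0.76×(128−186) = 186 − 44.08 = 141.92 → 142
  → #8f988e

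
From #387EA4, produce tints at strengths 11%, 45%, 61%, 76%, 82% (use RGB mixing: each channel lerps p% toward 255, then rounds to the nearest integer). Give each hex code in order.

#4E8CAE, #92B8CD, #B1CDDC, #CFE0E9, #DBE8EF

#387EA4 is rgb(56, 126, 164).
11%: (56 + 21.89 = 77.89→78, 126 + 14.19 = 140.19→140, 164 + 10.01 = 174.01→174) → #4E8CAE
45%: (56 + 89.55 = 145.55→146, 126 + 58.05 = 184.05→184, 164 + 40.95 = 204.95→205) → #92B8CD
61%: (56 + 121.39 = 177.39→177, 126 + 78.69 = 204.69→205, 164 + 55.51 = 219.51→220) → #B1CDDC
76%: (56 + 151.24 = 207.24→207, 126 + 98.04 = 224.04→224, 164 + 69.16 = 233.16→233) → #CFE0E9
82%: (56 + 163.18 = 219.18→219, 126 + 105.78 = 231.78→232, 164 + 74.62 = 238.62→239) → #DBE8EF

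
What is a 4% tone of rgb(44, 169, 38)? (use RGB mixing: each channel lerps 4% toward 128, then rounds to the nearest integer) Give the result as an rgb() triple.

Per channel, c → c + 0.04(128 − c):
  R: 44 + 0.04×(128−44) = 44 + 3.36 = 47.36 → 47
  G: 169 + 0.04×(128−169) = 169 − 1.64 = 167.36 → 167
  B: 38 + 0.04×(128−38) = 38 + 3.6 = 41.6 → 42

rgb(47, 167, 42)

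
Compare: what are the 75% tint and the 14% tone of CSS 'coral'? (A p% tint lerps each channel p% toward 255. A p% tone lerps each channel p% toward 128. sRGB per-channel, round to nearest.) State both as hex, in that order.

CSS coral is rgb(255, 127, 80).
75% tint:
  R: 255 + 0 = 255 → 255
  G: 127 + 0.75×(255−127) = 127 + 96 = 223 → 223
  B: 80 + 0.75×(255−80) = 80 + 131.25 = 211.25 → 211
  → #FFDFD3
14% tone:
  R: 255 + 0.14×(128−255) = 255 − 17.78 = 237.22 → 237
  G: 127 + 0.14×(128−127) = 127 + 0.14 = 127.14 → 127
  B: 80 + 0.14×(128−80) = 80 + 6.72 = 86.72 → 87
  → #ED7F57

#FFDFD3, #ED7F57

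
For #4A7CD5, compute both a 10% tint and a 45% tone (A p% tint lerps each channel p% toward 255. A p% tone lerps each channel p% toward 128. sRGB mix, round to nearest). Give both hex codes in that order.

#5C89D9, #627EAF

#4A7CD5 is rgb(74, 124, 213).
10% tint:
  R: 74 + 18.1 = 92.1 → 92
  G: 124 + 0.1×(255−124) = 124 + 13.1 = 137.1 → 137
  B: 213 + 4.2 = 217.2 → 217
  → #5C89D9
45% tone:
  R: 74 + 0.45×(128−74) = 74 + 24.3 = 98.3 → 98
  G: 124 + 1.8 = 125.8 → 126
  B: 213 + 0.45×(128−213) = 213 − 38.25 = 174.75 → 175
  → #627EAF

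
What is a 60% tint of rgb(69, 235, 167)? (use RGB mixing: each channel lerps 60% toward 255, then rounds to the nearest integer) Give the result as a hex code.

Per channel, c → c + 0.6(255 − c):
  R: 69 + 0.6×(255−69) = 69 + 111.6 = 180.6 → 181
  G: 235 + 0.6×(255−235) = 235 + 12 = 247 → 247
  B: 167 + 0.6×(255−167) = 167 + 52.8 = 219.8 → 220
rgb(181, 247, 220) = #B5F7DC.

#B5F7DC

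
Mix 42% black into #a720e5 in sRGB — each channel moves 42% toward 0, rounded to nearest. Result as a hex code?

#611385

#a720e5 is rgb(167, 32, 229).
A 42% shade moves each channel 42% toward 0:
  R: 167 + 0.42×(0−167) = 167 − 70.14 = 96.86 → 97
  G: 32 − 13.44 = 18.56 → 19
  B: 229 − 96.18 = 132.82 → 133
rgb(97, 19, 133) = #611385.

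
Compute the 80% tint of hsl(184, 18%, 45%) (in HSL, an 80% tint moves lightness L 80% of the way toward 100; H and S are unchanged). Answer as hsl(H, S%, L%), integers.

L moves 80% from 45 toward 100: 45 + 44 = 89 → 89.
H and S are unchanged.

hsl(184, 18%, 89%)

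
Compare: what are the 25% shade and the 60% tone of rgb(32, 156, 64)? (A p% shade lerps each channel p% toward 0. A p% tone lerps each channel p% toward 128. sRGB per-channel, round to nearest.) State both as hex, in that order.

25% shade:
  R: 32 + 0.25×(0−32) = 32 − 8 = 24 → 24
  G: 156 − 39 = 117 → 117
  B: 64 + 0.25×(0−64) = 64 − 16 = 48 → 48
  → #187530
60% tone:
  R: 32 + 57.6 = 89.6 → 90
  G: 156 − 16.8 = 139.2 → 139
  B: 64 + 0.6×(128−64) = 64 + 38.4 = 102.4 → 102
  → #5a8b66

#187530, #5a8b66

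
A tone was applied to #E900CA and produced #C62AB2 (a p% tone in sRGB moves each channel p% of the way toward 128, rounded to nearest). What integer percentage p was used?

33%

#E900CA is rgb(233, 0, 202); #C62AB2 is rgb(198, 42, 178).
On the G channel (widest range): 42 ≈ 0 + (p/100)(128 − 0), so p ≈ 100×(42 − 0)/(128 − 0) = 4200/128 = 32.81.
p = 33 reproduces all three channels after rounding.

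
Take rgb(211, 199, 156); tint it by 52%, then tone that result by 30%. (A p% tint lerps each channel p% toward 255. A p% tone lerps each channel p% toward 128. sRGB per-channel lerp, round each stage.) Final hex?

Per channel, c → c + 0.52(255 − c):
  R: 211 + 0.52×(255−211) = 211 + 22.88 = 233.88 → 234
  G: 199 + 29.12 = 228.12 → 228
  B: 156 + 51.48 = 207.48 → 207
After the tint: rgb(234, 228, 207) = #EAE4CF.
A 30% tone moves each channel 30% toward 128:
  R: 234 − 31.8 = 202.2 → 202
  G: 228 + 0.3×(128−228) = 228 − 30 = 198 → 198
  B: 207 − 23.7 = 183.3 → 183
rgb(202, 198, 183) = #CAC6B7.

#CAC6B7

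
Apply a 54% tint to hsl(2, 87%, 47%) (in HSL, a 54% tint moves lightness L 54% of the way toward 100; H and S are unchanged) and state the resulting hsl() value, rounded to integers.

L moves 54% from 47 toward 100: 47 + 28.62 = 75.62 → 76.
H and S are unchanged.

hsl(2, 87%, 76%)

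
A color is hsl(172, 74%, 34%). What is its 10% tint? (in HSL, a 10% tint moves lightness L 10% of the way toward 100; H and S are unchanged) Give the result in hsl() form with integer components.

L moves 10% from 34 toward 100: 34 + 6.6 = 40.6 → 41.
H and S are unchanged.

hsl(172, 74%, 41%)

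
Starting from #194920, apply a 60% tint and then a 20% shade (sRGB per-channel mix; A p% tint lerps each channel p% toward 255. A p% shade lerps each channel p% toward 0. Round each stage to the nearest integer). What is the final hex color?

#194920 is rgb(25, 73, 32).
Per channel, c → c + 0.6(255 − c):
  R: 25 + 0.6×(255−25) = 25 + 138 = 163 → 163
  G: 73 + 0.6×(255−73) = 73 + 109.2 = 182.2 → 182
  B: 32 + 133.8 = 165.8 → 166
After the tint: rgb(163, 182, 166) = #A3B6A6.
A 20% shade moves each channel 20% toward 0:
  R: 163 − 32.6 = 130.4 → 130
  G: 182 − 36.4 = 145.6 → 146
  B: 166 − 33.2 = 132.8 → 133
rgb(130, 146, 133) = #829285.

#829285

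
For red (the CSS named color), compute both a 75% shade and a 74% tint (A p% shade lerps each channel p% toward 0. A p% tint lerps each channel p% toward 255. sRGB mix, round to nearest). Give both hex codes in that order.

CSS red is rgb(255, 0, 0).
75% shade:
  R: 255 − 191.25 = 63.75 → 64
  G: 0 + 0.75×(0−0) = 0 + 0 = 0 → 0
  B: 0 + 0.75×(0−0) = 0 + 0 = 0 → 0
  → #400000
74% tint:
  R: 255 + 0 = 255 → 255
  G: 0 + 188.7 = 188.7 → 189
  B: 0 + 0.74×(255−0) = 0 + 188.7 = 188.7 → 189
  → #FFBDBD

#400000, #FFBDBD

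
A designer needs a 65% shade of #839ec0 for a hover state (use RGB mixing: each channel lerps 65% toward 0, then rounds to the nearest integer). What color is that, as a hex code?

#839ec0 is rgb(131, 158, 192).
Lerp each channel 65% toward 0:
  R: 131 − 85.15 = 45.85 → 46
  G: 158 + 0.65×(0−158) = 158 − 102.7 = 55.3 → 55
  B: 192 + 0.65×(0−192) = 192 − 124.8 = 67.2 → 67
rgb(46, 55, 67) = #2e3743.

#2e3743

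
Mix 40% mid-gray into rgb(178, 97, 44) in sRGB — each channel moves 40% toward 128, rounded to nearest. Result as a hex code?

#9e6d4e

Lerp each channel 40% toward 128:
  R: 178 − 20 = 158 → 158
  G: 97 + 0.4×(128−97) = 97 + 12.4 = 109.4 → 109
  B: 44 + 0.4×(128−44) = 44 + 33.6 = 77.6 → 78
rgb(158, 109, 78) = #9e6d4e.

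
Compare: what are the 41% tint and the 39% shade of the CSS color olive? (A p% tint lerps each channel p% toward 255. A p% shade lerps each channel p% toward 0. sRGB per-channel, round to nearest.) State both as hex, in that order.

#B4B469, #4E4E00

CSS olive is rgb(128, 128, 0).
41% tint:
  R: 128 + 52.07 = 180.07 → 180
  G: 128 + 52.07 = 180.07 → 180
  B: 0 + 104.55 = 104.55 → 105
  → #B4B469
39% shade:
  R: 128 + 0.39×(0−128) = 128 − 49.92 = 78.08 → 78
  G: 128 − 49.92 = 78.08 → 78
  B: 0 + 0 = 0 → 0
  → #4E4E00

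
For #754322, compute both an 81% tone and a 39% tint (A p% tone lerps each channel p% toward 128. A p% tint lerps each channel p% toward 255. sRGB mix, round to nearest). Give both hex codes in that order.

#7e746e, #ab8c78

#754322 is rgb(117, 67, 34).
81% tone:
  R: 117 + 8.91 = 125.91 → 126
  G: 67 + 49.41 = 116.41 → 116
  B: 34 + 0.81×(128−34) = 34 + 76.14 = 110.14 → 110
  → #7e746e
39% tint:
  R: 117 + 0.39×(255−117) = 117 + 53.82 = 170.82 → 171
  G: 67 + 0.39×(255−67) = 67 + 73.32 = 140.32 → 140
  B: 34 + 0.39×(255−34) = 34 + 86.19 = 120.19 → 120
  → #ab8c78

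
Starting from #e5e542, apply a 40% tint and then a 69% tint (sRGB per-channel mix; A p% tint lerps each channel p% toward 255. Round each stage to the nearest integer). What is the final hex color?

#e5e542 is rgb(229, 229, 66).
A 40% tint moves each channel 40% toward 255:
  R: 229 + 10.4 = 239.4 → 239
  G: 229 + 0.4×(255−229) = 229 + 10.4 = 239.4 → 239
  B: 66 + 75.6 = 141.6 → 142
After the tint: rgb(239, 239, 142) = #efef8e.
Per channel, c → c + 0.69(255 − c):
  R: 239 + 11.04 = 250.04 → 250
  G: 239 + 11.04 = 250.04 → 250
  B: 142 + 0.69×(255−142) = 142 + 77.97 = 219.97 → 220
rgb(250, 250, 220) = #fafadc.

#fafadc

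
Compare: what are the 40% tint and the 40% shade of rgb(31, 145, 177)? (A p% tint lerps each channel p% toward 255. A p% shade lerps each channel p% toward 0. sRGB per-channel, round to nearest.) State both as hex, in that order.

40% tint:
  R: 31 + 89.6 = 120.6 → 121
  G: 145 + 0.4×(255−145) = 145 + 44 = 189 → 189
  B: 177 + 0.4×(255−177) = 177 + 31.2 = 208.2 → 208
  → #79BDD0
40% shade:
  R: 31 + 0.4×(0−31) = 31 − 12.4 = 18.6 → 19
  G: 145 + 0.4×(0−145) = 145 − 58 = 87 → 87
  B: 177 − 70.8 = 106.2 → 106
  → #13576A

#79BDD0, #13576A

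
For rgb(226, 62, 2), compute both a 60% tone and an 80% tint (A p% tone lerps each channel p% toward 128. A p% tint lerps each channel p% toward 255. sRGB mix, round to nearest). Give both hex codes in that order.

60% tone:
  R: 226 + 0.6×(128−226) = 226 − 58.8 = 167.2 → 167
  G: 62 + 0.6×(128−62) = 62 + 39.6 = 101.6 → 102
  B: 2 + 0.6×(128−2) = 2 + 75.6 = 77.6 → 78
  → #A7664E
80% tint:
  R: 226 + 0.8×(255−226) = 226 + 23.2 = 249.2 → 249
  G: 62 + 0.8×(255−62) = 62 + 154.4 = 216.4 → 216
  B: 2 + 0.8×(255−2) = 2 + 202.4 = 204.4 → 204
  → #F9D8CC

#A7664E, #F9D8CC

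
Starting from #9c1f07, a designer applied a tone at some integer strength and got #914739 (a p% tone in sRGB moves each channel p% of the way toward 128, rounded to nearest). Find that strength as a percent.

41%

#9c1f07 is rgb(156, 31, 7); #914739 is rgb(145, 71, 57).
On the B channel (widest range): 57 ≈ 7 + (p/100)(128 − 7), so p ≈ 100×(57 − 7)/(128 − 7) = 5000/121 = 41.32.
p = 41 reproduces all three channels after rounding.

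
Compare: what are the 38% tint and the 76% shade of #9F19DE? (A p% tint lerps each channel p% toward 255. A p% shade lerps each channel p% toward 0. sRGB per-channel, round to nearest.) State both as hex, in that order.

#9F19DE is rgb(159, 25, 222).
38% tint:
  R: 159 + 0.38×(255−159) = 159 + 36.48 = 195.48 → 195
  G: 25 + 0.38×(255−25) = 25 + 87.4 = 112.4 → 112
  B: 222 + 0.38×(255−222) = 222 + 12.54 = 234.54 → 235
  → #C370EB
76% shade:
  R: 159 − 120.84 = 38.16 → 38
  G: 25 − 19 = 6 → 6
  B: 222 + 0.76×(0−222) = 222 − 168.72 = 53.28 → 53
  → #260635

#C370EB, #260635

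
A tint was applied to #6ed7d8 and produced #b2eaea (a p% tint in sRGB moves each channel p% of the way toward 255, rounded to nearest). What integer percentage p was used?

47%

#6ed7d8 is rgb(110, 215, 216); #b2eaea is rgb(178, 234, 234).
On the R channel (widest range): 178 ≈ 110 + (p/100)(255 − 110), so p ≈ 100×(178 − 110)/(255 − 110) = 6800/145 = 46.90.
p = 47 reproduces all three channels after rounding.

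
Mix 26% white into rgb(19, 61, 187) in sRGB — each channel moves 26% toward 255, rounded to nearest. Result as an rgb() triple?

rgb(80, 111, 205)

A 26% tint moves each channel 26% toward 255:
  R: 19 + 0.26×(255−19) = 19 + 61.36 = 80.36 → 80
  G: 61 + 0.26×(255−61) = 61 + 50.44 = 111.44 → 111
  B: 187 + 0.26×(255−187) = 187 + 17.68 = 204.68 → 205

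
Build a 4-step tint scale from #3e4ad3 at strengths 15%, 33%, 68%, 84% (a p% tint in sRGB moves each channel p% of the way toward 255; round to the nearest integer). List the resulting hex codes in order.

#3e4ad3 is rgb(62, 74, 211).
15%: (62 + 28.95 = 90.95→91, 74 + 27.15 = 101.15→101, 211 + 6.6 = 217.6→218) → #5b65da
33%: (62 + 63.69 = 125.69→126, 74 + 59.73 = 133.73→134, 211 + 14.52 = 225.52→226) → #7e86e2
68%: (62 + 131.24 = 193.24→193, 74 + 123.08 = 197.08→197, 211 + 29.92 = 240.92→241) → #c1c5f1
84%: (62 + 162.12 = 224.12→224, 74 + 152.04 = 226.04→226, 211 + 36.96 = 247.96→248) → #e0e2f8

#5b65da, #7e86e2, #c1c5f1, #e0e2f8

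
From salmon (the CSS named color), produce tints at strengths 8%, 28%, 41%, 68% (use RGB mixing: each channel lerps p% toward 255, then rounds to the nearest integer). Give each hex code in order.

CSS salmon is rgb(250, 128, 114).
8%: (250→250, 128 + 10.16 = 138.16→138, 114 + 11.28 = 125.28→125) → #FA8A7D
28%: (250 + 1.4 = 251.4→251, 128 + 35.56 = 163.56→164, 114 + 39.48 = 153.48→153) → #FBA499
41%: (250 + 2.05 = 252.05→252, 128 + 52.07 = 180.07→180, 114 + 57.81 = 171.81→172) → #FCB4AC
68%: (250 + 3.4 = 253.4→253, 128 + 86.36 = 214.36→214, 114 + 95.88 = 209.88→210) → #FDD6D2

#FA8A7D, #FBA499, #FCB4AC, #FDD6D2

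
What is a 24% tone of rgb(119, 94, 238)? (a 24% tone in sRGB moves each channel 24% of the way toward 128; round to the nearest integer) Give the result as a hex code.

A 24% tone moves each channel 24% toward 128:
  R: 119 + 2.16 = 121.16 → 121
  G: 94 + 0.24×(128−94) = 94 + 8.16 = 102.16 → 102
  B: 238 − 26.4 = 211.6 → 212
rgb(121, 102, 212) = #7966d4.

#7966d4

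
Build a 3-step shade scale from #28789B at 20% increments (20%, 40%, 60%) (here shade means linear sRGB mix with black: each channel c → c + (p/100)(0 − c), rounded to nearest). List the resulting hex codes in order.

#28789B is rgb(40, 120, 155).
20%: (40 − 8 = 32→32, 120 − 24 = 96→96, 155 − 31 = 124→124) → #20607C
40%: (40 − 16 = 24→24, 120 − 48 = 72→72, 155 − 62 = 93→93) → #18485D
60%: (40 − 24 = 16→16, 120 − 72 = 48→48, 155 − 93 = 62→62) → #10303E

#20607C, #18485D, #10303E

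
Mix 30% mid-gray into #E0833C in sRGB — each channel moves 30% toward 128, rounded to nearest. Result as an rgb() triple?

#E0833C is rgb(224, 131, 60).
A 30% tone moves each channel 30% toward 128:
  R: 224 + 0.3×(128−224) = 224 − 28.8 = 195.2 → 195
  G: 131 + 0.3×(128−131) = 131 − 0.9 = 130.1 → 130
  B: 60 + 20.4 = 80.4 → 80

rgb(195, 130, 80)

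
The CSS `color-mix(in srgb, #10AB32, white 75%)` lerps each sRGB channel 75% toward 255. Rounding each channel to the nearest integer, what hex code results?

#C3EACC

#10AB32 is rgb(16, 171, 50).
A 75% tint moves each channel 75% toward 255:
  R: 16 + 0.75×(255−16) = 16 + 179.25 = 195.25 → 195
  G: 171 + 63 = 234 → 234
  B: 50 + 153.75 = 203.75 → 204
rgb(195, 234, 204) = #C3EACC.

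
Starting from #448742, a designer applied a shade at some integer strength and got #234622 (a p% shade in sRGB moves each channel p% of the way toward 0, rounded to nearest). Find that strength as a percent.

#448742 is rgb(68, 135, 66); #234622 is rgb(35, 70, 34).
On the G channel (widest range): 70 ≈ 135 + (p/100)(0 − 135), so p ≈ 100×(70 − 135)/(0 − 135) = -6500/-135 = 48.15.
p = 48 reproduces all three channels after rounding.

48%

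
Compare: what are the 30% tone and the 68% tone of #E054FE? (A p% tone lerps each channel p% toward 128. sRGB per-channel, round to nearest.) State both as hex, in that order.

#C361D8, #9F72A8

#E054FE is rgb(224, 84, 254).
30% tone:
  R: 224 + 0.3×(128−224) = 224 − 28.8 = 195.2 → 195
  G: 84 + 13.2 = 97.2 → 97
  B: 254 + 0.3×(128−254) = 254 − 37.8 = 216.2 → 216
  → #C361D8
68% tone:
  R: 224 + 0.68×(128−224) = 224 − 65.28 = 158.72 → 159
  G: 84 + 0.68×(128−84) = 84 + 29.92 = 113.92 → 114
  B: 254 + 0.68×(128−254) = 254 − 85.68 = 168.32 → 168
  → #9F72A8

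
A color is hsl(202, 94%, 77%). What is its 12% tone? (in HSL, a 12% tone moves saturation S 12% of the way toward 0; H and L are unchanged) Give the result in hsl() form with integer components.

hsl(202, 83%, 77%)

S moves 12% from 94 toward 0: 94 − 11.28 = 82.72 → 83.
H and L are unchanged.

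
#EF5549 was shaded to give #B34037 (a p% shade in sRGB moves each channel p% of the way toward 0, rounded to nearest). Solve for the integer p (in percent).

25%

#EF5549 is rgb(239, 85, 73); #B34037 is rgb(179, 64, 55).
On the R channel (widest range): 179 ≈ 239 + (p/100)(0 − 239), so p ≈ 100×(179 − 239)/(0 − 239) = -6000/-239 = 25.10.
p = 25 reproduces all three channels after rounding.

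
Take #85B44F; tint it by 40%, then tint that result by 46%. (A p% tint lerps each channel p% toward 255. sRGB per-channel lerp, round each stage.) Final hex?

#85B44F is rgb(133, 180, 79).
A 40% tint moves each channel 40% toward 255:
  R: 133 + 48.8 = 181.8 → 182
  G: 180 + 0.4×(255−180) = 180 + 30 = 210 → 210
  B: 79 + 70.4 = 149.4 → 149
After the tint: rgb(182, 210, 149) = #B6D295.
Lerp each channel 46% toward 255:
  R: 182 + 33.58 = 215.58 → 216
  G: 210 + 0.46×(255−210) = 210 + 20.7 = 230.7 → 231
  B: 149 + 0.46×(255−149) = 149 + 48.76 = 197.76 → 198
rgb(216, 231, 198) = #D8E7C6.

#D8E7C6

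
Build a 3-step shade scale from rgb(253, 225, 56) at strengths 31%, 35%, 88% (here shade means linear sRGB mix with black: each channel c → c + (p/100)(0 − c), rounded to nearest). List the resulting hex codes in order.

#af9b27, #a49224, #1e1b07

31%: (253 − 78.43 = 174.57→175, 225 − 69.75 = 155.25→155, 56 − 17.36 = 38.64→39) → #af9b27
35%: (253 − 88.55 = 164.45→164, 225 − 78.75 = 146.25→146, 56 − 19.6 = 36.4→36) → #a49224
88%: (253 − 222.64 = 30.36→30, 225 − 198 = 27→27, 56 − 49.28 = 6.72→7) → #1e1b07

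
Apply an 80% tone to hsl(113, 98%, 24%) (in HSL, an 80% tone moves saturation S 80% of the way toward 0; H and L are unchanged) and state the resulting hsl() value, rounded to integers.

S moves 80% from 98 toward 0: 98 − 78.4 = 19.6 → 20.
H and L are unchanged.

hsl(113, 20%, 24%)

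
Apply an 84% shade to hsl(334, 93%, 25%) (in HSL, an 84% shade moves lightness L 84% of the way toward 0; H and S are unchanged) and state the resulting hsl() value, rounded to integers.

hsl(334, 93%, 4%)

L moves 84% from 25 toward 0: 25 − 21 = 4 → 4.
H and S are unchanged.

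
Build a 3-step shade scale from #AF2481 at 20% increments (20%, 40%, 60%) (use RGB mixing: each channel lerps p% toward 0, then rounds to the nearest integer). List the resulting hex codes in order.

#AF2481 is rgb(175, 36, 129).
20%: (175 − 35 = 140→140, 36 − 7.2 = 28.8→29, 129 − 25.8 = 103.2→103) → #8C1D67
40%: (175 − 70 = 105→105, 36 − 14.4 = 21.6→22, 129 − 51.6 = 77.4→77) → #69164D
60%: (175 − 105 = 70→70, 36 − 21.6 = 14.4→14, 129 − 77.4 = 51.6→52) → #460E34

#8C1D67, #69164D, #460E34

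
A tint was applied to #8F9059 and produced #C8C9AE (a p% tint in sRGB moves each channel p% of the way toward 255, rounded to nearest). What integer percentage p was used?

#8F9059 is rgb(143, 144, 89); #C8C9AE is rgb(200, 201, 174).
On the B channel (widest range): 174 ≈ 89 + (p/100)(255 − 89), so p ≈ 100×(174 − 89)/(255 − 89) = 8500/166 = 51.20.
p = 51 reproduces all three channels after rounding.

51%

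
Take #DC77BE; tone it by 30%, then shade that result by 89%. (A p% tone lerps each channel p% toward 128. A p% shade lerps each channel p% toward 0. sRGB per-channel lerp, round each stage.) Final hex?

#150D13

#DC77BE is rgb(220, 119, 190).
Per channel, c → c + 0.3(128 − c):
  R: 220 + 0.3×(128−220) = 220 − 27.6 = 192.4 → 192
  G: 119 + 0.3×(128−119) = 119 + 2.7 = 121.7 → 122
  B: 190 + 0.3×(128−190) = 190 − 18.6 = 171.4 → 171
After the tone: rgb(192, 122, 171) = #C07AAB.
Per channel, c → c + 0.89(0 − c):
  R: 192 + 0.89×(0−192) = 192 − 170.88 = 21.12 → 21
  G: 122 + 0.89×(0−122) = 122 − 108.58 = 13.42 → 13
  B: 171 + 0.89×(0−171) = 171 − 152.19 = 18.81 → 19
rgb(21, 13, 19) = #150D13.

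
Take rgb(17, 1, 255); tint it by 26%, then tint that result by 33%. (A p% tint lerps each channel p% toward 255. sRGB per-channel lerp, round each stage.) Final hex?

#8981ff

Per channel, c → c + 0.26(255 − c):
  R: 17 + 0.26×(255−17) = 17 + 61.88 = 78.88 → 79
  G: 1 + 66.04 = 67.04 → 67
  B: 255 + 0 = 255 → 255
After the tint: rgb(79, 67, 255) = #4f43ff.
Lerp each channel 33% toward 255:
  R: 79 + 0.33×(255−79) = 79 + 58.08 = 137.08 → 137
  G: 67 + 62.04 = 129.04 → 129
  B: 255 + 0.33×(255−255) = 255 + 0 = 255 → 255
rgb(137, 129, 255) = #8981ff.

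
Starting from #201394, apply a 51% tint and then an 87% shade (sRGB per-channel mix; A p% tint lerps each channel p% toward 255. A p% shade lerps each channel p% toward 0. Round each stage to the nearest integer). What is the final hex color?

#201394 is rgb(32, 19, 148).
Lerp each channel 51% toward 255:
  R: 32 + 0.51×(255−32) = 32 + 113.73 = 145.73 → 146
  G: 19 + 120.36 = 139.36 → 139
  B: 148 + 0.51×(255−148) = 148 + 54.57 = 202.57 → 203
After the tint: rgb(146, 139, 203) = #928bcb.
Lerp each channel 87% toward 0:
  R: 146 + 0.87×(0−146) = 146 − 127.02 = 18.98 → 19
  G: 139 + 0.87×(0−139) = 139 − 120.93 = 18.07 → 18
  B: 203 − 176.61 = 26.39 → 26
rgb(19, 18, 26) = #13121a.

#13121a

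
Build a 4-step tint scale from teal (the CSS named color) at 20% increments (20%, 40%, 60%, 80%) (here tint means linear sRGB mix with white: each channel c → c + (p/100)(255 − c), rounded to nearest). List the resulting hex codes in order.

CSS teal is rgb(0, 128, 128).
20%: (0 + 51 = 51→51, 128 + 25.4 = 153.4→153, 128 + 25.4 = 153.4→153) → #339999
40%: (0 + 102 = 102→102, 128 + 50.8 = 178.8→179, 128 + 50.8 = 178.8→179) → #66B3B3
60%: (0 + 153 = 153→153, 128 + 76.2 = 204.2→204, 128 + 76.2 = 204.2→204) → #99CCCC
80%: (0 + 204 = 204→204, 128 + 101.6 = 229.6→230, 128 + 101.6 = 229.6→230) → #CCE6E6

#339999, #66B3B3, #99CCCC, #CCE6E6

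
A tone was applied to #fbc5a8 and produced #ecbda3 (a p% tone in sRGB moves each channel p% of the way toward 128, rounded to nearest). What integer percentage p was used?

12%

#fbc5a8 is rgb(251, 197, 168); #ecbda3 is rgb(236, 189, 163).
On the R channel (widest range): 236 ≈ 251 + (p/100)(128 − 251), so p ≈ 100×(236 − 251)/(128 − 251) = -1500/-123 = 12.20.
p = 12 reproduces all three channels after rounding.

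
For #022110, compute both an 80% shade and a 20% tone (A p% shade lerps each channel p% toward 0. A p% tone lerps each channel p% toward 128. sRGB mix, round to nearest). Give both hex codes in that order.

#000703, #1B3426

#022110 is rgb(2, 33, 16).
80% shade:
  R: 2 − 1.6 = 0.4 → 0
  G: 33 − 26.4 = 6.6 → 7
  B: 16 − 12.8 = 3.2 → 3
  → #000703
20% tone:
  R: 2 + 25.2 = 27.2 → 27
  G: 33 + 0.2×(128−33) = 33 + 19 = 52 → 52
  B: 16 + 22.4 = 38.4 → 38
  → #1B3426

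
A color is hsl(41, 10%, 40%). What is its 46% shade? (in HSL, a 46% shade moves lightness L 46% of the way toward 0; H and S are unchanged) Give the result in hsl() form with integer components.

hsl(41, 10%, 22%)

L moves 46% from 40 toward 0: 40 − 18.4 = 21.6 → 22.
H and S are unchanged.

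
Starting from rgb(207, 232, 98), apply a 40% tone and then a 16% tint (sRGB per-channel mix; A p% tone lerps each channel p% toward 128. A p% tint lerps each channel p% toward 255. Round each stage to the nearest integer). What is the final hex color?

#BCC885

A 40% tone moves each channel 40% toward 128:
  R: 207 + 0.4×(128−207) = 207 − 31.6 = 175.4 → 175
  G: 232 − 41.6 = 190.4 → 190
  B: 98 + 0.4×(128−98) = 98 + 12 = 110 → 110
After the tone: rgb(175, 190, 110) = #AFBE6E.
Lerp each channel 16% toward 255:
  R: 175 + 0.16×(255−175) = 175 + 12.8 = 187.8 → 188
  G: 190 + 0.16×(255−190) = 190 + 10.4 = 200.4 → 200
  B: 110 + 0.16×(255−110) = 110 + 23.2 = 133.2 → 133
rgb(188, 200, 133) = #BCC885.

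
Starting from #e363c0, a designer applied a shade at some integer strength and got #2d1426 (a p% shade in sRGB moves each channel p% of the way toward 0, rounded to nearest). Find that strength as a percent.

80%

#e363c0 is rgb(227, 99, 192); #2d1426 is rgb(45, 20, 38).
On the R channel (widest range): 45 ≈ 227 + (p/100)(0 − 227), so p ≈ 100×(45 − 227)/(0 − 227) = -18200/-227 = 80.18.
p = 80 reproduces all three channels after rounding.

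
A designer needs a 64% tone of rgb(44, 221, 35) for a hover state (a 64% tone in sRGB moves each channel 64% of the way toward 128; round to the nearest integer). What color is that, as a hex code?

#62a15f

A 64% tone moves each channel 64% toward 128:
  R: 44 + 0.64×(128−44) = 44 + 53.76 = 97.76 → 98
  G: 221 + 0.64×(128−221) = 221 − 59.52 = 161.48 → 161
  B: 35 + 59.52 = 94.52 → 95
rgb(98, 161, 95) = #62a15f.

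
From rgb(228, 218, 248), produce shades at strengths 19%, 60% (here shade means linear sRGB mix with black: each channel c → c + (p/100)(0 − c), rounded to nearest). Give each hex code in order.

#b9b1c9, #5b5763

19%: (228 − 43.32 = 184.68→185, 218 − 41.42 = 176.58→177, 248 − 47.12 = 200.88→201) → #b9b1c9
60%: (228 − 136.8 = 91.2→91, 218 − 130.8 = 87.2→87, 248 − 148.8 = 99.2→99) → #5b5763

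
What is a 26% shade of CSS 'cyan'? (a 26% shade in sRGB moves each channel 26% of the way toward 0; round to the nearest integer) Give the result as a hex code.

CSS cyan is rgb(0, 255, 255).
Per channel, c → c + 0.26(0 − c):
  R: 0 + 0.26×(0−0) = 0 + 0 = 0 → 0
  G: 255 − 66.3 = 188.7 → 189
  B: 255 + 0.26×(0−255) = 255 − 66.3 = 188.7 → 189
rgb(0, 189, 189) = #00BDBD.

#00BDBD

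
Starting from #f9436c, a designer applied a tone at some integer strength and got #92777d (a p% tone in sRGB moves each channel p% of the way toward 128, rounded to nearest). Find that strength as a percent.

85%

#f9436c is rgb(249, 67, 108); #92777d is rgb(146, 119, 125).
On the R channel (widest range): 146 ≈ 249 + (p/100)(128 − 249), so p ≈ 100×(146 − 249)/(128 − 249) = -10300/-121 = 85.12.
p = 85 reproduces all three channels after rounding.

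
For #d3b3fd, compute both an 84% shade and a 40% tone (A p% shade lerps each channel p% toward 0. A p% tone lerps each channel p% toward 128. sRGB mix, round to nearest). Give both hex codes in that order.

#221d28, #b29fcb

#d3b3fd is rgb(211, 179, 253).
84% shade:
  R: 211 + 0.84×(0−211) = 211 − 177.24 = 33.76 → 34
  G: 179 + 0.84×(0−179) = 179 − 150.36 = 28.64 → 29
  B: 253 − 212.52 = 40.48 → 40
  → #221d28
40% tone:
  R: 211 − 33.2 = 177.8 → 178
  G: 179 − 20.4 = 158.6 → 159
  B: 253 + 0.4×(128−253) = 253 − 50 = 203 → 203
  → #b29fcb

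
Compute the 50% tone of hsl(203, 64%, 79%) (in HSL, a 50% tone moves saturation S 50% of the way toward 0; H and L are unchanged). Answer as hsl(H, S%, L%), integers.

S moves 50% from 64 toward 0: 64 − 32 = 32 → 32.
H and L are unchanged.

hsl(203, 32%, 79%)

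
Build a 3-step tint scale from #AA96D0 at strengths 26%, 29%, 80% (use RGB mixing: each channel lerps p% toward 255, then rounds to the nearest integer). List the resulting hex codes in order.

#AA96D0 is rgb(170, 150, 208).
26%: (170 + 22.1 = 192.1→192, 150 + 27.3 = 177.3→177, 208 + 12.22 = 220.22→220) → #C0B1DC
29%: (170 + 24.65 = 194.65→195, 150 + 30.45 = 180.45→180, 208 + 13.63 = 221.63→222) → #C3B4DE
80%: (170 + 68 = 238→238, 150 + 84 = 234→234, 208 + 37.6 = 245.6→246) → #EEEAF6

#C0B1DC, #C3B4DE, #EEEAF6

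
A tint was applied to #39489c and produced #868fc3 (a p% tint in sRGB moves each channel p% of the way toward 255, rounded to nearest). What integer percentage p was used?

39%

#39489c is rgb(57, 72, 156); #868fc3 is rgb(134, 143, 195).
On the R channel (widest range): 134 ≈ 57 + (p/100)(255 − 57), so p ≈ 100×(134 − 57)/(255 − 57) = 7700/198 = 38.89.
p = 39 reproduces all three channels after rounding.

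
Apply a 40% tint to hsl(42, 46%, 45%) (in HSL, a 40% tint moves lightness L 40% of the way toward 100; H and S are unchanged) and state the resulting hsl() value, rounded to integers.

L moves 40% from 45 toward 100: 45 + 22 = 67 → 67.
H and S are unchanged.

hsl(42, 46%, 67%)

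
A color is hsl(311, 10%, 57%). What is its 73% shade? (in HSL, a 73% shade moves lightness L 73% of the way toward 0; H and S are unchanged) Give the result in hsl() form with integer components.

hsl(311, 10%, 15%)

L moves 73% from 57 toward 0: 57 − 41.61 = 15.39 → 15.
H and S are unchanged.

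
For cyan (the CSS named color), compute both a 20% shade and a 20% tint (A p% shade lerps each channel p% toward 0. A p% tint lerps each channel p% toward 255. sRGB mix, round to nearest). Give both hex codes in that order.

CSS cyan is rgb(0, 255, 255).
20% shade:
  R: 0 + 0.2×(0−0) = 0 + 0 = 0 → 0
  G: 255 − 51 = 204 → 204
  B: 255 + 0.2×(0−255) = 255 − 51 = 204 → 204
  → #00CCCC
20% tint:
  R: 0 + 51 = 51 → 51
  G: 255 + 0.2×(255−255) = 255 + 0 = 255 → 255
  B: 255 + 0 = 255 → 255
  → #33FFFF

#00CCCC, #33FFFF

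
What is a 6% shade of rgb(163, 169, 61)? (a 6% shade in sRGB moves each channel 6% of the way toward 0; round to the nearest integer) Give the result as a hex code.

#999F39

Per channel, c → c + 0.06(0 − c):
  R: 163 + 0.06×(0−163) = 163 − 9.78 = 153.22 → 153
  G: 169 + 0.06×(0−169) = 169 − 10.14 = 158.86 → 159
  B: 61 − 3.66 = 57.34 → 57
rgb(153, 159, 57) = #999F39.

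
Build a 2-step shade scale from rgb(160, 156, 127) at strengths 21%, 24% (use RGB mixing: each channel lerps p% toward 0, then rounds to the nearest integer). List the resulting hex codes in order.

21%: (160 − 33.6 = 126.4→126, 156 − 32.76 = 123.24→123, 127 − 26.67 = 100.33→100) → #7E7B64
24%: (160 − 38.4 = 121.6→122, 156 − 37.44 = 118.56→119, 127 − 30.48 = 96.52→97) → #7A7761

#7E7B64, #7A7761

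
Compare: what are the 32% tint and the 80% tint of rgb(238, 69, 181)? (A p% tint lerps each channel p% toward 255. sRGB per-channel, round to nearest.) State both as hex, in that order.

32% tint:
  R: 238 + 0.32×(255−238) = 238 + 5.44 = 243.44 → 243
  G: 69 + 59.52 = 128.52 → 129
  B: 181 + 0.32×(255−181) = 181 + 23.68 = 204.68 → 205
  → #f381cd
80% tint:
  R: 238 + 0.8×(255−238) = 238 + 13.6 = 251.6 → 252
  G: 69 + 0.8×(255−69) = 69 + 148.8 = 217.8 → 218
  B: 181 + 59.2 = 240.2 → 240
  → #fcdaf0

#f381cd, #fcdaf0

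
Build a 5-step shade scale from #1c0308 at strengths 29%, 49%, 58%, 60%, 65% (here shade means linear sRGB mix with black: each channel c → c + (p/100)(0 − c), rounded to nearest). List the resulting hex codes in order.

#1c0308 is rgb(28, 3, 8).
29%: (28 − 8.12 = 19.88→20, 3 − 0.87 = 2.13→2, 8 − 2.32 = 5.68→6) → #140206
49%: (28 − 13.72 = 14.28→14, 3 − 1.47 = 1.53→2, 8 − 3.92 = 4.08→4) → #0e0204
58%: (28 − 16.24 = 11.76→12, 3 − 1.74 = 1.26→1, 8 − 4.64 = 3.36→3) → #0c0103
60%: (28 − 16.8 = 11.2→11, 3 − 1.8 = 1.2→1, 8 − 4.8 = 3.2→3) → #0b0103
65%: (28 − 18.2 = 9.8→10, 3 − 1.95 = 1.05→1, 8 − 5.2 = 2.8→3) → #0a0103

#140206, #0e0204, #0c0103, #0b0103, #0a0103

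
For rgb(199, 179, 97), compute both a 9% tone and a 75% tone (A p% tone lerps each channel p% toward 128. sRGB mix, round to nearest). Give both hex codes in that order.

9% tone:
  R: 199 + 0.09×(128−199) = 199 − 6.39 = 192.61 → 193
  G: 179 + 0.09×(128−179) = 179 − 4.59 = 174.41 → 174
  B: 97 + 2.79 = 99.79 → 100
  → #c1ae64
75% tone:
  R: 199 − 53.25 = 145.75 → 146
  G: 179 + 0.75×(128−179) = 179 − 38.25 = 140.75 → 141
  B: 97 + 23.25 = 120.25 → 120
  → #928d78

#c1ae64, #928d78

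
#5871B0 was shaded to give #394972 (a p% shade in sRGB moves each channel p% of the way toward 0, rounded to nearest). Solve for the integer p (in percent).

35%

#5871B0 is rgb(88, 113, 176); #394972 is rgb(57, 73, 114).
On the B channel (widest range): 114 ≈ 176 + (p/100)(0 − 176), so p ≈ 100×(114 − 176)/(0 − 176) = -6200/-176 = 35.23.
p = 35 reproduces all three channels after rounding.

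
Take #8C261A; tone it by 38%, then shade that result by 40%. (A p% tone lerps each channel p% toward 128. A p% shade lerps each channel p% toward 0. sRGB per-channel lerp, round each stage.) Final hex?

#512B27

#8C261A is rgb(140, 38, 26).
Per channel, c → c + 0.38(128 − c):
  R: 140 + 0.38×(128−140) = 140 − 4.56 = 135.44 → 135
  G: 38 + 0.38×(128−38) = 38 + 34.2 = 72.2 → 72
  B: 26 + 0.38×(128−26) = 26 + 38.76 = 64.76 → 65
After the tone: rgb(135, 72, 65) = #874841.
Per channel, c → c + 0.4(0 − c):
  R: 135 + 0.4×(0−135) = 135 − 54 = 81 → 81
  G: 72 + 0.4×(0−72) = 72 − 28.8 = 43.2 → 43
  B: 65 − 26 = 39 → 39
rgb(81, 43, 39) = #512B27.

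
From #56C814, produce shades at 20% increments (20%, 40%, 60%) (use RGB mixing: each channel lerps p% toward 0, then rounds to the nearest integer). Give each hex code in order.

#45A010, #34780C, #225008

#56C814 is rgb(86, 200, 20).
20%: (86 − 17.2 = 68.8→69, 200 − 40 = 160→160, 20 − 4 = 16→16) → #45A010
40%: (86 − 34.4 = 51.6→52, 200 − 80 = 120→120, 20 − 8 = 12→12) → #34780C
60%: (86 − 51.6 = 34.4→34, 200 − 120 = 80→80, 20 − 12 = 8→8) → #225008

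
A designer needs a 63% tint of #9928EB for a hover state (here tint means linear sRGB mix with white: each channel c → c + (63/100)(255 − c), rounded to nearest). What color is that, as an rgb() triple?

rgb(217, 175, 248)

#9928EB is rgb(153, 40, 235).
A 63% tint moves each channel 63% toward 255:
  R: 153 + 0.63×(255−153) = 153 + 64.26 = 217.26 → 217
  G: 40 + 0.63×(255−40) = 40 + 135.45 = 175.45 → 175
  B: 235 + 12.6 = 247.6 → 248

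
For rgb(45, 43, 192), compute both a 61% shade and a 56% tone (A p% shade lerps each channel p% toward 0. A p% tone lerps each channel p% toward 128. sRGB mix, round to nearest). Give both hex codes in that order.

#12114b, #5b5b9c

61% shade:
  R: 45 + 0.61×(0−45) = 45 − 27.45 = 17.55 → 18
  G: 43 + 0.61×(0−43) = 43 − 26.23 = 16.77 → 17
  B: 192 − 117.12 = 74.88 → 75
  → #12114b
56% tone:
  R: 45 + 0.56×(128−45) = 45 + 46.48 = 91.48 → 91
  G: 43 + 0.56×(128−43) = 43 + 47.6 = 90.6 → 91
  B: 192 + 0.56×(128−192) = 192 − 35.84 = 156.16 → 156
  → #5b5b9c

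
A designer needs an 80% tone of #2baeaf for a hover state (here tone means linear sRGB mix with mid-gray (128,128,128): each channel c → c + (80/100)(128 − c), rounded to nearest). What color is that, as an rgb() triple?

rgb(111, 137, 137)

#2baeaf is rgb(43, 174, 175).
Lerp each channel 80% toward 128:
  R: 43 + 68 = 111 → 111
  G: 174 + 0.8×(128−174) = 174 − 36.8 = 137.2 → 137
  B: 175 + 0.8×(128−175) = 175 − 37.6 = 137.4 → 137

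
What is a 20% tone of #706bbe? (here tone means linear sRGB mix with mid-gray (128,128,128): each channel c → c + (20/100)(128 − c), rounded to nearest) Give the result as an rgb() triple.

rgb(115, 111, 178)

#706bbe is rgb(112, 107, 190).
Lerp each channel 20% toward 128:
  R: 112 + 0.2×(128−112) = 112 + 3.2 = 115.2 → 115
  G: 107 + 4.2 = 111.2 → 111
  B: 190 − 12.4 = 177.6 → 178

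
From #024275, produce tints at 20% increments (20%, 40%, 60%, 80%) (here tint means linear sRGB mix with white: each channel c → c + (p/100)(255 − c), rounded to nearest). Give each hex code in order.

#356891, #678EAC, #9AB3C8, #CCD9E3

#024275 is rgb(2, 66, 117).
20%: (2 + 50.6 = 52.6→53, 66 + 37.8 = 103.8→104, 117 + 27.6 = 144.6→145) → #356891
40%: (2 + 101.2 = 103.2→103, 66 + 75.6 = 141.6→142, 117 + 55.2 = 172.2→172) → #678EAC
60%: (2 + 151.8 = 153.8→154, 66 + 113.4 = 179.4→179, 117 + 82.8 = 199.8→200) → #9AB3C8
80%: (2 + 202.4 = 204.4→204, 66 + 151.2 = 217.2→217, 117 + 110.4 = 227.4→227) → #CCD9E3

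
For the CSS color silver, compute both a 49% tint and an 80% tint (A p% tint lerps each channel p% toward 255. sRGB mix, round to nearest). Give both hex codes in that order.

CSS silver is rgb(192, 192, 192).
49% tint:
  R: 192 + 0.49×(255−192) = 192 + 30.87 = 222.87 → 223
  G: 192 + 0.49×(255−192) = 192 + 30.87 = 222.87 → 223
  B: 192 + 0.49×(255−192) = 192 + 30.87 = 222.87 → 223
  → #dfdfdf
80% tint:
  R: 192 + 50.4 = 242.4 → 242
  G: 192 + 0.8×(255−192) = 192 + 50.4 = 242.4 → 242
  B: 192 + 0.8×(255−192) = 192 + 50.4 = 242.4 → 242
  → #f2f2f2

#dfdfdf, #f2f2f2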